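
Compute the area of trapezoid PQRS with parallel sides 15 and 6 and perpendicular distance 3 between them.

Area of a trapezoid = (base1 + base2) * height / 2
Area = (15 + 6) * 3 / 2
Area = 21 * 3 / 2
Area = 63 / 2
Area = 63/2

63/2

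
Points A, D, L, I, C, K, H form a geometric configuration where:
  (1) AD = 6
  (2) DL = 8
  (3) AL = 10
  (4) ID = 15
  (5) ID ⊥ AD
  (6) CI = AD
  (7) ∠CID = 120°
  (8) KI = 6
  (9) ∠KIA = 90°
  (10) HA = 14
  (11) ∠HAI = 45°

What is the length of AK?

Step 1: By the law of cosines on triangle ADI: AI² = 6² + 15² − 2·6·15·cos(90°) = 261, so AI = 3·√29.
Step 2: By the law of cosines on triangle AIK: AK² = (3·√29)² + 6² − 2·3·√29·6·cos(90°) = 297, so AK = 3·√33.

Therefore, the length of AK = 3·√33.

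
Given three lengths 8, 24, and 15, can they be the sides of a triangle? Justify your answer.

Check the triangle inequality: 8 + 15 = 23 ≤ 24.
Since the sum of two sides does not exceed the third, no triangle can be formed.

No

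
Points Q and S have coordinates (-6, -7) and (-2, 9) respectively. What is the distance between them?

d = sqrt((-2 - -6)^2 + (9 - -7)^2)
d = sqrt(4^2 + 16^2)
d = sqrt(16 + 256)
d = sqrt(272) = 4*sqrt(17)

4*sqrt(17)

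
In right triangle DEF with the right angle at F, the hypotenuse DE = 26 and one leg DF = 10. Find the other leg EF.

By the Pythagorean theorem: EF^2 = DE^2 - DF^2
EF^2 = 26^2 - 10^2 = 676 - 100 = 576
EF = sqrt(576) = 24

24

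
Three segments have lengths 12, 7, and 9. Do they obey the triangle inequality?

Sort the sides: 7, 9, 12.
It suffices to check that the sum of the two smallest exceeds the largest:
7 + 9 = 16 > 12. ✓
Yes, a valid triangle can be formed.

Yes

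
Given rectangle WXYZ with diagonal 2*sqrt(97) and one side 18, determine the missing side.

The diagonal of a rectangle forms a right triangle with the two sides.
Rearranging the Pythagorean theorem: missing side = sqrt(d^2 - known^2).
= sqrt(388 - 324) = sqrt(64) = 8.

8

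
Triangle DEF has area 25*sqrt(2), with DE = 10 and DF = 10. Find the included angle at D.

From the SAS area formula Area = (1/2)ab sin(C), rearranging gives sin(C) = 2*Area/(ab).
sin(C) = 2 * 25*sqrt(2) / (100) = sqrt(2)/2.
Therefore C = arcsin(sqrt(2)/2) = 45°.
Since sin(180° - C) = sin(C), the obtuse angle 135° gives the same area, so C = 45° or C = 135°.

45° or 135°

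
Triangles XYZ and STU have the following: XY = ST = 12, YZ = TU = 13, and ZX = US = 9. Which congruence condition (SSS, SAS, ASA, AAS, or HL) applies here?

Consider the given information: XY = ST = 12, YZ = TU = 13, and ZX = US = 9
This is not ASA or AAS: ASA requires two angles and the side between them. AAS requires two angles and a non-included side.
The correct criterion is SSS. All three pairs of corresponding sides are equal (Side-Side-Side).

SSS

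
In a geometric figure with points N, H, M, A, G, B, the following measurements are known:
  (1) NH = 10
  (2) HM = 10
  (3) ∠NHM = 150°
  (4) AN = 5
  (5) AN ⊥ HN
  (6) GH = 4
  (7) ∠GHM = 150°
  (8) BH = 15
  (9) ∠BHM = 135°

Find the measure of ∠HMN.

Step 1: By the law of cosines on triangle MHN: MN² = 10² + 10² − 2·10·10·cos(150°) = 373.21, so MN ≈ 19.32.
Step 2: By the inverse law of cosines on triangle HMN: cos(∠HMN) = (10² + 19.32² − 10²) / (2·10·19.32) = 373.21/386.37 = 0.9659, so ∠HMN = 15°.

Therefore, the measure of angle ∠HMN = 15°.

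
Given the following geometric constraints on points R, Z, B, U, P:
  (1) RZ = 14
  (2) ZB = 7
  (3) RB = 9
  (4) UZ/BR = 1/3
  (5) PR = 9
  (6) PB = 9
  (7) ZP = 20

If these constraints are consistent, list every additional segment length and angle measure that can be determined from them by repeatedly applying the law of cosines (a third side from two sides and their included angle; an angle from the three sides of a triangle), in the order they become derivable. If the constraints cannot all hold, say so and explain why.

These constraints are not satisfiable: by the triangle inequality in triangle BZP, (2) ZB = 7 and (6) PB = 9 force ZP ≤ 7 + 9 = 16, but (7) says ZP = 20. No planar figure meets all of them, so nothing further can be derived.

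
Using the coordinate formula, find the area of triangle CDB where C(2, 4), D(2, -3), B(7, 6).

Shoelace: Area = (1/2)|2(-3-6) + 2(6-4) + 7(4--3)| = (1/2)(35) = 35/2

35/2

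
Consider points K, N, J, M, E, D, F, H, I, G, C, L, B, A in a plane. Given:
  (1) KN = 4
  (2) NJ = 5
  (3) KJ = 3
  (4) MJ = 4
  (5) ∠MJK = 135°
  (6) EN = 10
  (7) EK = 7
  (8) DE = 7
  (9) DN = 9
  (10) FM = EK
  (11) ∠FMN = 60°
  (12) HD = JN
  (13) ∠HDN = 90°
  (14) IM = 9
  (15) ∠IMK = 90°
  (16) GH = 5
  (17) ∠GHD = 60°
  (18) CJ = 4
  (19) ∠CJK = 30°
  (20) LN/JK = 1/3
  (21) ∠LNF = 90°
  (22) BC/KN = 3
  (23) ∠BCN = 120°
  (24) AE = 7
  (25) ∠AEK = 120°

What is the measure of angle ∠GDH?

From the given relations: HD = JN = 5.
Step 1: By the law of cosines on triangle DHG: DG² = 5² + 5² − 2·5·5·cos(60°) = 25, so DG = 5.
Step 2: By the inverse law of cosines on triangle GDH: cos(∠GDH) = (5² + 5² − 5²) / (2·5·5) = 25/50 = 0.5, so ∠GDH = 60°.

Therefore, the measure of angle ∠GDH = 60°.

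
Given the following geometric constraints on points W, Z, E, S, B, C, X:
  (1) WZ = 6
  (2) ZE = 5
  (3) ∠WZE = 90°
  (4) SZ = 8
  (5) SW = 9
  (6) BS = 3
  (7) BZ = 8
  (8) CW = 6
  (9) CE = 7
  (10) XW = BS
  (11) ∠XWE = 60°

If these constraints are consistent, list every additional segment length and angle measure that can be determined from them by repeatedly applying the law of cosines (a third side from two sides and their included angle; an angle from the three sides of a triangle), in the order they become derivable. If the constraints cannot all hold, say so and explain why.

The constraints are consistent. Derivable facts, in order:
After 1 step:
- WE = √61
- ∠BSZ = 79.19°
- ∠BZS = 21.61°
- ∠SBZ = 79.19°
- ∠SWZ = 60.61°
- ∠SZW = 78.58°
- ∠WSZ = 40.8°
After 2 steps:
- EX ≈ 6.82
- ∠CEW = 47.41°
- ∠CWE = 59.19°
- ∠ECW = 73.4°
- ∠EWZ = 39.81°
- ∠WEZ = 50.19°
After 3 steps:
- ∠EXW = 97.62°
- ∠WEX = 22.38°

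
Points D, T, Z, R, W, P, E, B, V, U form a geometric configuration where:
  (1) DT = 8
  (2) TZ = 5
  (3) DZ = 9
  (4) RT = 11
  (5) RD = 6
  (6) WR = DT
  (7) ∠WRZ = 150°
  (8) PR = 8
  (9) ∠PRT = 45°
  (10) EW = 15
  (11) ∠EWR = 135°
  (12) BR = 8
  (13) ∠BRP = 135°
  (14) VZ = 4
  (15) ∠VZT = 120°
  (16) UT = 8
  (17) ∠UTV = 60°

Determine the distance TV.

Step 1: By the law of cosines on triangle TZV: TV² = 5² + 4² − 2·5·4·cos(120°) = 61, so TV = √61.

Therefore, the length of TV = √61.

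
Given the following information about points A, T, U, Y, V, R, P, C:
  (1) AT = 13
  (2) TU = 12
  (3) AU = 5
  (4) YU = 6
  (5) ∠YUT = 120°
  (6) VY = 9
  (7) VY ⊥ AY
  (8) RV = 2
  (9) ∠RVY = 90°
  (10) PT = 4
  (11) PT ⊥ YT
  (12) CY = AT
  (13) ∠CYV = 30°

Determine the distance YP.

Step 1: By the law of cosines on triangle YUT: YT² = 6² + 12² − 2·6·12·cos(120°) = 252, so YT = 6·√7.
Step 2: By the law of cosines on triangle YTP: YP² = (6·√7)² + 4² − 2·6·√7·4·cos(90°) = 268, so YP = 2·√67.

Therefore, the length of YP = 2·√67.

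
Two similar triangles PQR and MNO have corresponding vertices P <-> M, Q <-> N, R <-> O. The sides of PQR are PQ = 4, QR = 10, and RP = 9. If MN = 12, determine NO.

Since the triangles are similar, the ratio of corresponding sides is constant.
Scale factor k = MN / PQ = 12 / 4 = 3
NO = k * QR = 3 * 10 = 30

30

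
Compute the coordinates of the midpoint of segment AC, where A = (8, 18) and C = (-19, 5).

The midpoint is the average of the coordinates:
x: (8 + -19)/2 = -11/2
y: (18 + 5)/2 = 23/2
Midpoint = (-11/2, 23/2)

(-11/2, 23/2)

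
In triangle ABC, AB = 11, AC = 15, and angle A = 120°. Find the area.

When two sides and the included angle are known, the area formula is (1/2)ab sin(C).
The height from one side to the opposite vertex is 15 sin(120°) = 15*sqrt(3)/2.
Area = (1/2) * 11 * 15*sqrt(3)/2 = 165*sqrt(3)/4.

165*sqrt(3)/4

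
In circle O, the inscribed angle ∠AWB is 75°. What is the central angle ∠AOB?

The inscribed angle theorem states that a central angle is always twice any inscribed angle that subtends the same arc.
Since the inscribed angle is 75°, the central angle = 2 × 75° = 150°.

150°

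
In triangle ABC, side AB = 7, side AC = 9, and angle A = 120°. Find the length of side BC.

When two sides and the included angle are known, the law of cosines gives the third side.
c^2 = a^2 + b^2 - 2ab cos(C) generalizes the Pythagorean theorem to non-right triangles.
Here: BC^2 = 49 + 81 - 126*(-1/2) = 193
BC = sqrt(193)

sqrt(193)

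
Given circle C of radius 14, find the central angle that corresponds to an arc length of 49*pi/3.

θ = 360 × 49*pi/3 / (2π × 14) = 210° (rearranging arc length formula).

210°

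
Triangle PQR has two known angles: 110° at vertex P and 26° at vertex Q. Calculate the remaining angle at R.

Let angle R = x. Then 110 + 26 + x = 180.
x = 180 - 136 = 44 degrees.

44 degrees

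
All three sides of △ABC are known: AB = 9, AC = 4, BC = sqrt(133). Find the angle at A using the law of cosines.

When all three sides of a triangle are known, the law of cosines can be rearranged to find any angle.
cos(C) = (a² + b² - c²) / (2ab) gives cos(A) = -1/2.
Taking the inverse cosine: A = 120°.

120°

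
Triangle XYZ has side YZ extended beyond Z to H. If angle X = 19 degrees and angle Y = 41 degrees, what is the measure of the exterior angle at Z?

By the exterior angle theorem, an exterior angle of a triangle equals the sum of the two remote interior angles.
Exterior angle = angle X + angle Y
Exterior angle = 19 + 41 = 60 degrees

60 degrees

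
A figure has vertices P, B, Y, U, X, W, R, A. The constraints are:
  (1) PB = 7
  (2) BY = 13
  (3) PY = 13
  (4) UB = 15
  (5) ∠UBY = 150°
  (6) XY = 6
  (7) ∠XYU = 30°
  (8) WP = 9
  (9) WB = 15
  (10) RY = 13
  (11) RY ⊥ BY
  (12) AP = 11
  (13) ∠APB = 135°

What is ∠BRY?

Step 1: By the law of cosines on triangle RYB: RB² = 13² + 13² − 2·13·13·cos(90°) = 338, so RB = 13·√2.
Step 2: By the inverse law of cosines on triangle BRY: cos(∠BRY) = ((13·√2)² + 13² − 13²) / (2·13·√2·13) = 338/478 = 0.7071, so ∠BRY = 45°.

Therefore, the measure of angle ∠BRY = 45°.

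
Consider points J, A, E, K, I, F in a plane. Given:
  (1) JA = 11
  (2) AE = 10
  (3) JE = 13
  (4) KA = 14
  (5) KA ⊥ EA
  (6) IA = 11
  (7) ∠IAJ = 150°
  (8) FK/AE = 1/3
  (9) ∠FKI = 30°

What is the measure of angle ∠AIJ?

Step 1: By the law of cosines on triangle IAJ: IJ² = 11² + 11² − 2·11·11·cos(150°) = 451.58, so IJ ≈ 21.25.
Step 2: By the inverse law of cosines on triangle AIJ: cos(∠AIJ) = (11² + 21.25² − 11²) / (2·11·21.25) = 451.58/467.51 = 0.9659, so ∠AIJ = 15°.

Therefore, the measure of angle ∠AIJ = 15°.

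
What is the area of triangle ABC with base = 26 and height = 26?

Area = (1/2) * base * height
Area = (1/2) * 26 * 26
Area = 338

338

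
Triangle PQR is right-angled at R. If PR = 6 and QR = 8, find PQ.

By the Pythagorean theorem: PQ^2 = PR^2 + QR^2
PQ^2 = 6^2 + 8^2 = 36 + 64 = 100
PQ = sqrt(100) = 10

10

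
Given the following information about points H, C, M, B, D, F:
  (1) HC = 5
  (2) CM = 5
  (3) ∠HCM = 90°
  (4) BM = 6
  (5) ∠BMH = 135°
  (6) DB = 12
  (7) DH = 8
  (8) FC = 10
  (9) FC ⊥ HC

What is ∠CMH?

Step 1: By the law of cosines on triangle MCH: MH² = 5² + 5² − 2·5·5·cos(90°) = 50, so MH = 5·√2.
Step 2: By the inverse law of cosines on triangle CMH: cos(∠CMH) = (5² + (5·√2)² − 5²) / (2·5·5·√2) = 50/70.71 = 0.7071, so ∠CMH = 45°.

Therefore, the measure of angle ∠CMH = 45°.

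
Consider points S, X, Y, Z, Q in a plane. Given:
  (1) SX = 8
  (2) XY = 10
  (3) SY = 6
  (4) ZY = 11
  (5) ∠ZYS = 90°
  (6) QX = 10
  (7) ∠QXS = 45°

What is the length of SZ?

Step 1: By the law of cosines on triangle SYZ: SZ² = 6² + 11² − 2·6·11·cos(90°) = 157, so SZ = √157.

Therefore, the length of SZ = √157.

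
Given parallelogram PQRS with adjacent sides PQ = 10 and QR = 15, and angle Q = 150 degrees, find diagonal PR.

The diagonal of a parallelogram can be found by treating two adjacent sides and the diagonal as a triangle.
Applying the law of cosines with sides 10, 15 and included angle 150°:
d^2 = 100 + 225 - 300*cos(150°) = 150*sqrt(3) + 325
d = 5*sqrt(6*sqrt(3) + 13)

5*sqrt(6*sqrt(3) + 13)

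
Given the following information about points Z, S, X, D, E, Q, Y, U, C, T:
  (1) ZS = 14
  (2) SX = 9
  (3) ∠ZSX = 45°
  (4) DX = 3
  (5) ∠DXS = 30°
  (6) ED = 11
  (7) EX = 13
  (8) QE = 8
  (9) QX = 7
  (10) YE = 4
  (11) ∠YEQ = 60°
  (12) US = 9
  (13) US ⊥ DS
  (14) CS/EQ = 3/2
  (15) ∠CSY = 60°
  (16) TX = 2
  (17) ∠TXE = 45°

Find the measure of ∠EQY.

Step 1: By the law of cosines on triangle QEY: QY² = 8² + 4² − 2·8·4·cos(60°) = 48, so QY = 4·√3.
Step 2: By the inverse law of cosines on triangle EQY: cos(∠EQY) = (8² + (4·√3)² − 4²) / (2·8·4·√3) = 96/110.85 = 0.866, so ∠EQY = 30°.

Therefore, the measure of angle ∠EQY = 30°.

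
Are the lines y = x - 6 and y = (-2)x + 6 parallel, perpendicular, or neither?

Slope of line 1: m1 = 1
Slope of line 2: m2 = -2
m1 != m2 and m1*m2 = -2 != -1. Neither.

Neither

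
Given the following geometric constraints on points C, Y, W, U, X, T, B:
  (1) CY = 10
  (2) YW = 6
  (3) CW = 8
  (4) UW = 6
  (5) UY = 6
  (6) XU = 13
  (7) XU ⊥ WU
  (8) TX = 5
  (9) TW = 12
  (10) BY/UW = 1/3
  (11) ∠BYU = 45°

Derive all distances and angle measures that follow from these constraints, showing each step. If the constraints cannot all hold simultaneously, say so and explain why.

The constraints are consistent.

From the given relations:
  BY = 1/3·UW = 1/3·6 = 2

Step 1: From WU = 6, UX = 13, and ∠WUX = 90°, by the law of cosines:
  WX² = WU² + UX² - 2·WU·UX·cos(90°) = 36 + 169 - 0 = 205
  WX ≈ 14.32

Step 2: From UY = 6, YB = 2, and ∠UYB = 45°, by the law of cosines:
  UB² = UY² + YB² - 2·UY·YB·cos(45°) = 36 + 4 - 16.97 = 23.03
  UB ≈ 4.8

Step 3: From CW = 8, CY = 10, WY = 6, by the inverse law of cosines:
  cos(∠WCY) = (CW² + CY² - WY²) / (2·CW·CY)
  ∠WCY = 36.87°

Step 4: From YC = 10, YW = 6, CW = 8, by the inverse law of cosines:
  cos(∠CYW) = (YC² + YW² - CW²) / (2·YC·YW)
  ∠CYW = 53.13°

Step 5: From YU = 6, YW = 6, UW = 6, by the inverse law of cosines:
  cos(∠UYW) = (YU² + YW² - UW²) / (2·YU·YW)
  ∠UYW = 60°

Step 6: From WC = 8, WY = 6, CY = 10, by the inverse law of cosines:
  cos(∠CWY) = (WC² + WY² - CY²) / (2·WC·WY)
  ∠CWY = 90°

Step 7: From WU = 6, WY = 6, UY = 6, by the inverse law of cosines:
  cos(∠UWY) = (WU² + WY² - UY²) / (2·WU·WY)
  ∠UWY = 60°

Step 8: From UW = 6, UY = 6, WY = 6, by the inverse law of cosines:
  cos(∠WUY) = (UW² + UY² - WY²) / (2·UW·UY)
  ∠WUY = 60°

Step 9: From WT = 12, WX = 14.32, TX = 5, by the inverse law of cosines:
  cos(∠TWX) = (WT² + WX² - TX²) / (2·WT·WX)
  ∠TWX = 19.46°

Step 10: From WU = 6, WX = 14.32, UX = 13, by the inverse law of cosines:
  cos(∠UWX) = (WU² + WX² - UX²) / (2·WU·WX)
  ∠UWX = 65.22°

Step 11: From UB = 4.8, UY = 6, BY = 2, by the inverse law of cosines:
  cos(∠BUY) = (UB² + UY² - BY²) / (2·UB·UY)
  ∠BUY = 17.14°

Step 12: From XT = 5, XW = 14.32, TW = 12, by the inverse law of cosines:
  cos(∠TXW) = (XT² + XW² - TW²) / (2·XT·XW)
  ∠TXW = 53.08°

Step 13: From XU = 13, XW = 14.32, UW = 6, by the inverse law of cosines:
  cos(∠UXW) = (XU² + XW² - UW²) / (2·XU·XW)
  ∠UXW = 24.78°

Step 14: From TW = 12, TX = 5, WX = 14.32, by the inverse law of cosines:
  cos(∠WTX) = (TW² + TX² - WX²) / (2·TW·TX)
  ∠WTX = 107.46°

Step 15: From BU = 4.8, BY = 2, UY = 6, by the inverse law of cosines:
  cos(∠UBY) = (BU² + BY² - UY²) / (2·BU·BY)
  ∠UBY = 117.86°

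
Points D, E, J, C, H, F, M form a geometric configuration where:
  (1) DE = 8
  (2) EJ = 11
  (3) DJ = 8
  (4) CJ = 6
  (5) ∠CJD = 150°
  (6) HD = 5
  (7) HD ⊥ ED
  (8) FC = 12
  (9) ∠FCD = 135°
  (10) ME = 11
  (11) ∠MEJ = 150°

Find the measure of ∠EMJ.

Step 1: By the law of cosines on triangle MEJ: MJ² = 11² + 11² − 2·11·11·cos(150°) = 451.58, so MJ ≈ 21.25.
Step 2: By the inverse law of cosines on triangle EMJ: cos(∠EMJ) = (11² + 21.25² − 11²) / (2·11·21.25) = 451.58/467.51 = 0.9659, so ∠EMJ = 15°.

Therefore, the measure of angle ∠EMJ = 15°.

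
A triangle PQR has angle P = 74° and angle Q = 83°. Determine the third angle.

Let angle R = x. Then 74 + 83 + x = 180.
x = 180 - 157 = 23 degrees.

23 degrees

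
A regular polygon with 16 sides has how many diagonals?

The number of diagonals in an n-gon is n(n - 3)/2.
For n = 16: 16(16 - 3)/2 = 16 × 13 / 2 = 104.

104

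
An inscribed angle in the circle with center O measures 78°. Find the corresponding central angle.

The inscribed angle theorem states that a central angle is always twice any inscribed angle that subtends the same arc.
Since the inscribed angle is 78°, the central angle = 2 × 78° = 156°.

156°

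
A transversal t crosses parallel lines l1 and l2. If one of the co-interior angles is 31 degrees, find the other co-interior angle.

Co-interior (same-side interior) angles are between the parallel lines on the same side of the transversal.
Unlike corresponding or alternate interior angles, they are supplementary rather than equal.
So the angle = 180 - 31 = 149 degrees.

149 degrees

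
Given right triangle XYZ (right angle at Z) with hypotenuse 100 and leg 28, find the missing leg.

By the Pythagorean theorem: YZ^2 = XY^2 - XZ^2
YZ^2 = 100^2 - 28^2 = 10000 - 784 = 9216
YZ = sqrt(9216) = 96

96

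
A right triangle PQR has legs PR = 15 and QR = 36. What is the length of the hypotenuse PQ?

In a right triangle, the square of the hypotenuse equals the sum of the squares of the two legs.
The legs are 15 and 36, so the hypotenuse = sqrt(225 + 1296) = sqrt(1521) = 39.

39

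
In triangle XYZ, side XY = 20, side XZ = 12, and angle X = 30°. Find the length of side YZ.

By the law of cosines: YZ^2 = XY^2 + XZ^2 - 2*XY*XZ*cos(X)
YZ^2 = 20^2 + 12^2 - 2*20*12*cos(30°)
YZ^2 = 400 + 144 - 480*(sqrt(3)/2)
YZ^2 = 544 - 240*sqrt(3)
YZ = 4*sqrt(34 - 15*sqrt(3))

4*sqrt(34 - 15*sqrt(3))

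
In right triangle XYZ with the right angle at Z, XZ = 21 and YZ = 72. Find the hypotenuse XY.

XY = sqrt(21^2 + 72^2) = sqrt(5625) = 75

75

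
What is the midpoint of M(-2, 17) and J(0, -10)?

The midpoint is the average of the coordinates:
x: (-2 + 0)/2 = -1
y: (17 + -10)/2 = 7/2
Midpoint = (-1, 7/2)

(-1, 7/2)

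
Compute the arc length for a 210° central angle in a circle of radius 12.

Arc length = 2π(12)(7/12) = 14*pi

14*pi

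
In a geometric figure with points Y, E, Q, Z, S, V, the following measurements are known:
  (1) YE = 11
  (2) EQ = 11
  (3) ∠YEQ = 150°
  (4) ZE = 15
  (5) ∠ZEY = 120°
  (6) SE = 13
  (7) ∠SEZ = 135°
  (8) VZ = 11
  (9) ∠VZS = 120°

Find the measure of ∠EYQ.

Step 1: By the law of cosines on triangle YEQ: YQ² = 11² + 11² − 2·11·11·cos(150°) = 451.58, so YQ ≈ 21.25.
Step 2: By the inverse law of cosines on triangle EYQ: cos(∠EYQ) = (11² + 21.25² − 11²) / (2·11·21.25) = 451.58/467.51 = 0.9659, so ∠EYQ = 15°.

Therefore, the measure of angle ∠EYQ = 15°.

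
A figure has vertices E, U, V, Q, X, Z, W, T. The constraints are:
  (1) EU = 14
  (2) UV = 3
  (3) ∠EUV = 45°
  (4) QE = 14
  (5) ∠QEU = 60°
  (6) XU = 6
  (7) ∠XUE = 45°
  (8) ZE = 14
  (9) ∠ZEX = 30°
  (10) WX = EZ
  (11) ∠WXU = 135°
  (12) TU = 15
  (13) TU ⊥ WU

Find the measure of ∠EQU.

Step 1: By the law of cosines on triangle QEU: QU² = 14² + 14² − 2·14·14·cos(60°) = 196, so QU = 14.
Step 2: By the inverse law of cosines on triangle EQU: cos(∠EQU) = (14² + 14² − 14²) / (2·14·14) = 196/392 = 0.5, so ∠EQU = 60°.

Therefore, the measure of angle ∠EQU = 60°.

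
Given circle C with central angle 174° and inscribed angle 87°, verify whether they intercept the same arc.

By the inscribed angle theorem, if both angles subtend the same arc, the inscribed angle must be half the central angle.
Half of 174° = 87°, which equals the given inscribed angle of 87°.
Therefore, yes, they correspond to the same arc.

Yes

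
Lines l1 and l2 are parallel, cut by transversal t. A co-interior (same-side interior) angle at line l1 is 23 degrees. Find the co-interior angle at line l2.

Co-interior angles sum to 180: 180 - 23 = 157 degrees.

157 degrees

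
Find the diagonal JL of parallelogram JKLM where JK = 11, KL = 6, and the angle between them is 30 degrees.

Law of cosines: d^2 = 11^2 + 6^2 - 2(11)(6)cos(30°) = 157 - 66*sqrt(3), so d = sqrt(157 - 66*sqrt(3)).

sqrt(157 - 66*sqrt(3))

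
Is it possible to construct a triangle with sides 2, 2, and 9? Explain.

Check the triangle inequality: 2 + 2 = 4 ≤ 9.
Since the sum of two sides does not exceed the third, no triangle can be formed.

No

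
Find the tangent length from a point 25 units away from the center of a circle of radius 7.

The tangent, radius, and line from the external point to the center form a right triangle.
The right angle is where the tangent meets the radius.
By the Pythagorean theorem: tangent² + 7² = 25²
tangent² = 625 - 49 = 576
tangent = 24

24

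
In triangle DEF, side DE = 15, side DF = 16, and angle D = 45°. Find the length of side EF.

Law of cosines: EF^2 = 15^2 + 16^2 - 2(15)(16)cos(45°) = 481 - 240*sqrt(2), so EF = sqrt(481 - 240*sqrt(2)).

sqrt(481 - 240*sqrt(2))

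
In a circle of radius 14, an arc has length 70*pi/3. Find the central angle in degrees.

Arc length L = 2πr × θ/360, so θ = 360L / (2πr).
θ = 360 × 70*pi/3 / (2π × 14)
θ = 300°
θ = 300°

300°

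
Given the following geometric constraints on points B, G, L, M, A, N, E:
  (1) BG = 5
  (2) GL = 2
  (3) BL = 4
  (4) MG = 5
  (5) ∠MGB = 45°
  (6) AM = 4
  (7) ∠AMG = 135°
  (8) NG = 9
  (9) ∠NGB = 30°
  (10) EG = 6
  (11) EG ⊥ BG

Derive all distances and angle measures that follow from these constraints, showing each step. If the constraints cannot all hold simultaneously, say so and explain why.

The constraints are consistent.

Step 1: From BG = 5, GM = 5, and ∠BGM = 45°, by the law of cosines:
  BM² = BG² + GM² - 2·BG·GM·cos(45°) = 25 + 25 - 35.36 = 14.64
  BM ≈ 3.83

Step 2: From BG = 5, GN = 9, and ∠BGN = 30°, by the law of cosines:
  BN² = BG² + GN² - 2·BG·GN·cos(30°) = 25 + 81 - 77.94 = 28.06
  BN ≈ 5.3

Step 3: From BG = 5, GE = 6, and ∠BGE = 90°, by the law of cosines:
  BE² = BG² + GE² - 2·BG·GE·cos(90°) = 25 + 36 - 0 = 61
  BE = √61

Step 4: From GM = 5, MA = 4, and ∠GMA = 135°, by the law of cosines:
  GA² = GM² + MA² - 2·GM·MA·cos(135°) = 25 + 16 + 28.28 = 69.28
  GA ≈ 8.32

Step 5: From BG = 5, BL = 4, GL = 2, by the inverse law of cosines:
  cos(∠GBL) = (BG² + BL² - GL²) / (2·BG·BL)
  ∠GBL = 22.33°

Step 6: From GB = 5, GL = 2, BL = 4, by the inverse law of cosines:
  cos(∠BGL) = (GB² + GL² - BL²) / (2·GB·GL)
  ∠BGL = 49.46°

Step 7: From LB = 4, LG = 2, BG = 5, by the inverse law of cosines:
  cos(∠BLG) = (LB² + LG² - BG²) / (2·LB·LG)
  ∠BLG = 108.21°

Step 8: From BE = √61, BG = 5, EG = 6, by the inverse law of cosines:
  cos(∠EBG) = (BE² + BG² - EG²) / (2·BE·BG)
  ∠EBG = 50.19°

Step 9: From BG = 5, BM = 3.83, GM = 5, by the inverse law of cosines:
  cos(∠GBM) = (BG² + BM² - GM²) / (2·BG·BM)
  ∠GBM = 67.5°

Step 10: From BG = 5, BN = 5.3, GN = 9, by the inverse law of cosines:
  cos(∠GBN) = (BG² + BN² - GN²) / (2·BG·BN)
  ∠GBN = 121.84°

Step 11: From GA = 8.32, GM = 5, AM = 4, by the inverse law of cosines:
  cos(∠AGM) = (GA² + GM² - AM²) / (2·GA·GM)
  ∠AGM = 19.86°

Step 12: From MB = 3.83, MG = 5, BG = 5, by the inverse law of cosines:
  cos(∠BMG) = (MB² + MG² - BG²) / (2·MB·MG)
  ∠BMG = 67.5°

Step 13: From AG = 8.32, AM = 4, GM = 5, by the inverse law of cosines:
  cos(∠GAM) = (AG² + AM² - GM²) / (2·AG·AM)
  ∠GAM = 25.14°

Step 14: From NB = 5.3, NG = 9, BG = 5, by the inverse law of cosines:
  cos(∠BNG) = (NB² + NG² - BG²) / (2·NB·NG)
  ∠BNG = 28.16°

Step 15: From EB = √61, EG = 6, BG = 5, by the inverse law of cosines:
  cos(∠BEG) = (EB² + EG² - BG²) / (2·EB·EG)
  ∠BEG = 39.81°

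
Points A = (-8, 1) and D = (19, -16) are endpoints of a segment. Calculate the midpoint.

The midpoint is the average of the coordinates:
x: (-8 + 19)/2 = 11/2
y: (1 + -16)/2 = -15/2
Midpoint = (11/2, -15/2)

(11/2, -15/2)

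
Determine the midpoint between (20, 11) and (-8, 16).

The midpoint is the average of the coordinates:
x: (20 + -8)/2 = 6
y: (11 + 16)/2 = 27/2
Midpoint = (6, 27/2)

(6, 27/2)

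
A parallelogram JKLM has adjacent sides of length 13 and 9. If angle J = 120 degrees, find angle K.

Opposite sides of a parallelogram are parallel, so consecutive angles form co-interior angles on a transversal.
Co-interior angles sum to 180°, giving angle K = 180 - 120 = 60 degrees.

60 degrees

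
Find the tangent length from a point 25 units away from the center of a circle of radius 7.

The tangent, radius, and line from the external point to the center form a right triangle.
The right angle is where the tangent meets the radius.
By the Pythagorean theorem: tangent² + 7² = 25²
tangent² = 625 - 49 = 576
tangent = 24

24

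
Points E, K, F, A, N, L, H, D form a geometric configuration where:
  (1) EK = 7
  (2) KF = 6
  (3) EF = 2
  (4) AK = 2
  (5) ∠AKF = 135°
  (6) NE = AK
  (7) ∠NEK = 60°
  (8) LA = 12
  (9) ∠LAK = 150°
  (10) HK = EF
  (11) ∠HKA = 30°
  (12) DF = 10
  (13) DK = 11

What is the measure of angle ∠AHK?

From the given relations: HK = EF = 2.
Step 1: By the law of cosines on triangle HKA: HA² = 2² + 2² − 2·2·2·cos(30°) = 1.07, so HA ≈ 1.04.
Step 2: By the inverse law of cosines on triangle AHK: cos(∠AHK) = (1.04² + 2² − 2²) / (2·1.04·2) = 1.07/4.14 = 0.2588, so ∠AHK = 75°.

Therefore, the measure of angle ∠AHK = 75°.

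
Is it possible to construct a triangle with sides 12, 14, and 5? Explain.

Yes.
The triangle inequality requires that the sum of any two sides exceeds the third.
Here 5 + 12 = 17 > 14, so the condition is met.

Yes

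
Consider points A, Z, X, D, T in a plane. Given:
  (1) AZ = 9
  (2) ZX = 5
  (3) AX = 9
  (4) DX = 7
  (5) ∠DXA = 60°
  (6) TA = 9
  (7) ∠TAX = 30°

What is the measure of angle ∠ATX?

Step 1: By the law of cosines on triangle TAX: TX² = 9² + 9² − 2·9·9·cos(30°) = 21.7, so TX ≈ 4.66.
Step 2: By the inverse law of cosines on triangle ATX: cos(∠ATX) = (9² + 4.66² − 9²) / (2·9·4.66) = 21.7/83.86 = 0.2588, so ∠ATX = 75°.

Therefore, the measure of angle ∠ATX = 75°.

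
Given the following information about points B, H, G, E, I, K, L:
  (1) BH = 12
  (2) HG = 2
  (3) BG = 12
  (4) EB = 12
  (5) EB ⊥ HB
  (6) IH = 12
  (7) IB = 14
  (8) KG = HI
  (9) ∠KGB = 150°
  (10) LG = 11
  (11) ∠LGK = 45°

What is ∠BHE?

Step 1: By the law of cosines on triangle HBE: HE² = 12² + 12² − 2·12·12·cos(90°) = 288, so HE = 12·√2.
Step 2: By the inverse law of cosines on triangle BHE: cos(∠BHE) = (12² + (12·√2)² − 12²) / (2·12·12·√2) = 288/407.29 = 0.7071, so ∠BHE = 45°.

Therefore, the measure of angle ∠BHE = 45°.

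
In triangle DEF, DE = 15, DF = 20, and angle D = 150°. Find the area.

Area = (1/2)(15)(20) sin(150°) = (1/2)(15)(20)(1/2) = 75

75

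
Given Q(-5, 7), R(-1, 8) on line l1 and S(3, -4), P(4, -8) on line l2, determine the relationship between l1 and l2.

Slope of line 1: m1 = (8 - 7)/(-1 - -5) = 1/4 = 1/4
Slope of line 2: m2 = (-8 - -4)/(4 - 3) = -4/1 = -4
Two lines are perpendicular when the product of their slopes is -1 (negative reciprocals).
m1 * m2 = (1/4) * (-4) = -1, confirming perpendicularity.

Perpendicular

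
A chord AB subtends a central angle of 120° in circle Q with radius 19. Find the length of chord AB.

Chord length = 2r sin(θ/2)
= 2 × 19 × sin(120°/2)
= 2 × 19 × sin(60°)
= 19*sqrt(3)

19*sqrt(3)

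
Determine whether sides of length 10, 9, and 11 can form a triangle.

Sort the sides: 9, 10, 11.
It suffices to check that the sum of the two smallest exceeds the largest:
9 + 10 = 19 > 11. ✓
Yes, a valid triangle can be formed.

Yes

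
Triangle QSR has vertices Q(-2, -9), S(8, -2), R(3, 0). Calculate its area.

The Shoelace formula computes the area from vertex coordinates by summing cross products.
For vertices (-2,-9), (8,-2), (3,0):
Signed sum = -2*-2 - 8*-9 + 8*0 - 3*-2 + 3*-9 - -2*0
= 76 + 6 + -27 = 55
Area = (1/2)|55| = 55/2.

55/2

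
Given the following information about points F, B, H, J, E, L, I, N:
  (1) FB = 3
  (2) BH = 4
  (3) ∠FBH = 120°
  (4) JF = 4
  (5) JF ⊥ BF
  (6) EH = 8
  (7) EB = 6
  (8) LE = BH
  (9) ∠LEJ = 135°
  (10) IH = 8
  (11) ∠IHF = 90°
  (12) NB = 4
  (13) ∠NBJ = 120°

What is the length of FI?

Step 1: By the law of cosines on triangle FBH: FH² = 3² + 4² − 2·3·4·cos(120°) = 37, so FH = √37.
Step 2: By the law of cosines on triangle FHI: FI² = √37² + 8² − 2·√37·8·cos(90°) = 101, so FI = √101.

Therefore, the length of FI = √101.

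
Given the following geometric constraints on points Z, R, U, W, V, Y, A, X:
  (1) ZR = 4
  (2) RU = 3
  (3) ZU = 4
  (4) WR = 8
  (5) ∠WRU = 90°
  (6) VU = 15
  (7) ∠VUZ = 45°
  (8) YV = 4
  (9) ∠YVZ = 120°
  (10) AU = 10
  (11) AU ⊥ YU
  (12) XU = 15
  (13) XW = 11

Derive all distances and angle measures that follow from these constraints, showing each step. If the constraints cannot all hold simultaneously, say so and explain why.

The constraints are consistent.

Step 1: From ZU = 4, UV = 15, and ∠ZUV = 45°, by the law of cosines:
  ZV² = ZU² + UV² - 2·ZU·UV·cos(45°) = 16 + 225 - 84.85 = 156.1
  ZV ≈ 12.5

Step 2: From UR = 3, RW = 8, and ∠URW = 90°, by the law of cosines:
  UW² = UR² + RW² - 2·UR·RW·cos(90°) = 9 + 64 - 0 = 73
  UW = √73

Step 3: From ZR = 4, ZU = 4, RU = 3, by the inverse law of cosines:
  cos(∠RZU) = (ZR² + ZU² - RU²) / (2·ZR·ZU)
  ∠RZU = 44.05°

Step 4: From RU = 3, RZ = 4, UZ = 4, by the inverse law of cosines:
  cos(∠URZ) = (RU² + RZ² - UZ²) / (2·RU·RZ)
  ∠URZ = 67.98°

Step 5: From UR = 3, UZ = 4, RZ = 4, by the inverse law of cosines:
  cos(∠RUZ) = (UR² + UZ² - RZ²) / (2·UR·UZ)
  ∠RUZ = 67.98°

Step 6: From ZV = 12.5, VY = 4, and ∠ZVY = 120°, by the law of cosines:
  ZY² = ZV² + VY² - 2·ZV·VY·cos(120°) = 156.1 + 16 + 49.98 = 222.1
  ZY ≈ 14.9

Step 7: From ZU = 4, ZV = 12.5, UV = 15, by the inverse law of cosines:
  cos(∠UZV) = (ZU² + ZV² - UV²) / (2·ZU·ZV)
  ∠UZV = 121.92°

Step 8: From UR = 3, UW = √73, RW = 8, by the inverse law of cosines:
  cos(∠RUW) = (UR² + UW² - RW²) / (2·UR·UW)
  ∠RUW = 69.44°

Step 9: From UW = √73, UX = 15, WX = 11, by the inverse law of cosines:
  cos(∠WUX) = (UW² + UX² - WX²) / (2·UW·UX)
  ∠WUX = 46.33°

Step 10: From WR = 8, WU = √73, RU = 3, by the inverse law of cosines:
  cos(∠RWU) = (WR² + WU² - RU²) / (2·WR·WU)
  ∠RWU = 20.56°

Step 11: From WU = √73, WX = 11, UX = 15, by the inverse law of cosines:
  cos(∠UWX) = (WU² + WX² - UX²) / (2·WU·WX)
  ∠UWX = 99.49°

Step 12: From VU = 15, VZ = 12.5, UZ = 4, by the inverse law of cosines:
  cos(∠UVZ) = (VU² + VZ² - UZ²) / (2·VU·VZ)
  ∠UVZ = 13.08°

Step 13: From XU = 15, XW = 11, UW = √73, by the inverse law of cosines:
  cos(∠UXW) = (XU² + XW² - UW²) / (2·XU·XW)
  ∠UXW = 34.18°

Step 14: From ZV = 12.5, ZY = 14.9, VY = 4, by the inverse law of cosines:
  cos(∠VZY) = (ZV² + ZY² - VY²) / (2·ZV·ZY)
  ∠VZY = 13.44°

Step 15: From YV = 4, YZ = 14.9, VZ = 12.5, by the inverse law of cosines:
  cos(∠VYZ) = (YV² + YZ² - VZ²) / (2·YV·YZ)
  ∠VYZ = 46.56°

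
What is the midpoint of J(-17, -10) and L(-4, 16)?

M = ((x₁ + x₂)/2, (y₁ + y₂)/2)
= ((-17 + -4)/2, (-10 + 16)/2)
= (-21/2, 6/2) = (-21/2, 3)

(-21/2, 3)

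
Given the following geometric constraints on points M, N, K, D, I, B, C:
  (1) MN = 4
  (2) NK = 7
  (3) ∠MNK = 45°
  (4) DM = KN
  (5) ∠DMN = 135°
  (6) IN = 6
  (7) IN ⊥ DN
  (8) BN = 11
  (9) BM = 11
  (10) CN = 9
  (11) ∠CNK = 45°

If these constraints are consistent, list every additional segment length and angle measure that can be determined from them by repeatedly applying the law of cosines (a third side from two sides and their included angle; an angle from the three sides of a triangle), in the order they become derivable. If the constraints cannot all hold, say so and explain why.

The constraints are consistent. Derivable facts, in order:
After 1 step:
- KC ≈ 6.4
- MK ≈ 5.04
- ND ≈ 10.23
- ∠BMN = 79.52°
- ∠BNM = 79.52°
- ∠MBN = 20.95°
After 2 steps:
- DI ≈ 11.86
- ∠CKN = 84.29°
- ∠DNM = 28.95°
- ∠KCN = 50.71°
- ∠KMN = 100.86°
- ∠MDN = 16.05°
- ∠MKN = 34.14°
After 3 steps:
- ∠DIN = 59.6°
- ∠IDN = 30.4°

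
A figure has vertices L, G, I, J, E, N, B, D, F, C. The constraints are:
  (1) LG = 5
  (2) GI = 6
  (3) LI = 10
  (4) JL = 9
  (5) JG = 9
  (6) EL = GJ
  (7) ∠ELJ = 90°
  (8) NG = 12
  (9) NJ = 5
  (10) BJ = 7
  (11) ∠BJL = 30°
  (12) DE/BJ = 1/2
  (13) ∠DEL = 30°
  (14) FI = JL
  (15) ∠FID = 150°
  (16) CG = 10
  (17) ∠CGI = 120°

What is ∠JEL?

From the given relations: EL = GJ = 9.
Step 1: By the law of cosines on triangle ELJ: EJ² = 9² + 9² − 2·9·9·cos(90°) = 162, so EJ = 9·√2.
Step 2: By the inverse law of cosines on triangle JEL: cos(∠JEL) = ((9·√2)² + 9² − 9²) / (2·9·√2·9) = 162/229.1 = 0.7071, so ∠JEL = 45°.

Therefore, the measure of angle ∠JEL = 45°.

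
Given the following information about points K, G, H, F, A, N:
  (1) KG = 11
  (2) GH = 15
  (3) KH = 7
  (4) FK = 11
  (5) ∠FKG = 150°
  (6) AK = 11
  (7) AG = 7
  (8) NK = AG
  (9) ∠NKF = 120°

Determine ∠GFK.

Step 1: By the law of cosines on triangle FKG: FG² = 11² + 11² − 2·11·11·cos(150°) = 451.58, so FG ≈ 21.25.
Step 2: By the inverse law of cosines on triangle GFK: cos(∠GFK) = (21.25² + 11² − 11²) / (2·21.25·11) = 451.58/467.51 = 0.9659, so ∠GFK = 15°.

Therefore, the measure of angle ∠GFK = 15°.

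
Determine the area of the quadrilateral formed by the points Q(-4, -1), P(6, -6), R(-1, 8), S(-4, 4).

Shoelace: sum of cross terms = 120, Area = (1/2)|120| = 60

60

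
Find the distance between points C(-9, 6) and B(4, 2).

The horizontal distance is |4 - -9| = 13 and the vertical distance is |2 - 6| = 4.
By the Pythagorean theorem, d = sqrt(13^2 + 4^2) = sqrt(185).

sqrt(185)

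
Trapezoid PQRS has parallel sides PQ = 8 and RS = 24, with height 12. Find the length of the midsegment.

The midsegment of a trapezoid = (base1 + base2) / 2
midsegment = (8 + 24) / 2
midsegment = 32 / 2
midsegment = 16

16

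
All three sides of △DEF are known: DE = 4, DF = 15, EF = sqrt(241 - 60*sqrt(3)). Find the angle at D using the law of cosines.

By the inverse law of cosines: cos(D) = (DE² + DF² - EF²) / (2 × DE × DF)
cos(D) = (4² + 15² - (sqrt(241 - 60*sqrt(3)))²) / (2 × 4 × 15)
cos(D) = (16 + 225 - (241 - 60*sqrt(3))) / 120
cos(D) = sqrt(3)/2
D = arccos(sqrt(3)/2) = 30°

30°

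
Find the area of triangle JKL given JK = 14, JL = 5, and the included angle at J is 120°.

Area = (1/2)(14)(5) sin(120°) = (1/2)(14)(5)(sqrt(3)/2) = 35*sqrt(3)/2

35*sqrt(3)/2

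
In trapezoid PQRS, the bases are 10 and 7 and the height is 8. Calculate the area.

A trapezoid's area equals the midsegment times the height.
The midsegment is (10 + 7) / 2 = 17/2.
Area = 17/2 * 8 = 68.

68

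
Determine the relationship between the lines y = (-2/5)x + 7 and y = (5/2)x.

Slope of line 1: m1 = -2/5
Slope of line 2: m2 = 5/2
Two lines are perpendicular when the product of their slopes is -1 (negative reciprocals).
m1 * m2 = (-2/5) * (5/2) = -1, confirming perpendicularity.

Perpendicular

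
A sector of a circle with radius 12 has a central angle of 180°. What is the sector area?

Sector area = π(12²)(1/2) = 72*pi

72*pi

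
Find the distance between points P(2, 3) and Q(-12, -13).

The horizontal distance is |-12 - 2| = 14 and the vertical distance is |-13 - 3| = 16.
By the Pythagorean theorem, d = sqrt(14^2 + 16^2) = sqrt(452) = 2*sqrt(113).

2*sqrt(113)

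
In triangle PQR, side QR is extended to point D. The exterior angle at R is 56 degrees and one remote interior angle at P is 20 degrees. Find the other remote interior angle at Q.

The exterior angle theorem states that an exterior angle equals the sum of the two non-adjacent interior angles.
So 56 = 20 + angle Q, which gives angle Q = 56 - 20 = 36 degrees.

36 degrees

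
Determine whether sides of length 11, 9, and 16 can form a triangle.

Check all three triangle inequalities:
11 + 9 = 20 > 16 ✓
11 + 16 = 27 > 9 ✓
9 + 16 = 25 > 11 ✓
All conditions hold, so these sides form a valid triangle.

Yes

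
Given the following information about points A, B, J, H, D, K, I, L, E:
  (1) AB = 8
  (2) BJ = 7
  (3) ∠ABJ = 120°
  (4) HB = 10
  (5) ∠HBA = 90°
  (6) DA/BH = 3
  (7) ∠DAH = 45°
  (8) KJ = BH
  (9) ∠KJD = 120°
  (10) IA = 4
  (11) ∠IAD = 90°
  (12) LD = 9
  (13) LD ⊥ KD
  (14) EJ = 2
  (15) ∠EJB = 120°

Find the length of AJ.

Step 1: By the law of cosines on triangle ABJ: AJ² = 8² + 7² − 2·8·7·cos(120°) = 169, so AJ = 13.

Therefore, the length of AJ = 13.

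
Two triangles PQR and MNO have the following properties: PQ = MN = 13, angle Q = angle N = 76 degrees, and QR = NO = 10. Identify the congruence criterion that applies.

Consider the given information: PQ = MN = 13, angle Q = angle N = 76 degrees, and QR = NO = 10
This is not ASA or HL: ASA requires two angles and the side between them. HL only applies to right triangles with matching hypotenuse and leg.
The correct criterion is SAS. Two pairs of corresponding sides and the included angle are equal (Side-Angle-Side).

SAS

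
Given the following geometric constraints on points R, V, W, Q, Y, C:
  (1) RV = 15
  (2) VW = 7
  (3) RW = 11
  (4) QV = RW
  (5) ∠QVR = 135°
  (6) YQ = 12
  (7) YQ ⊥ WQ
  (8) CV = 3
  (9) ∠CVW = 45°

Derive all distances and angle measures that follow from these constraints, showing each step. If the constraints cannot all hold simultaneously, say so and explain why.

The constraints are consistent.

From the given relations:
  QV = RW = 11

Step 1: From RV = 15, VQ = 11, and ∠RVQ = 135°, by the law of cosines:
  RQ² = RV² + VQ² - 2·RV·VQ·cos(135°) = 225 + 121 + 233.3 = 579.3
  RQ ≈ 24.07

Step 2: From WV = 7, VC = 3, and ∠WVC = 45°, by the law of cosines:
  WC² = WV² + VC² - 2·WV·VC·cos(45°) = 49 + 9 - 29.7 = 28.3
  WC ≈ 5.32

Step 3: From RV = 15, RW = 11, VW = 7, by the inverse law of cosines:
  cos(∠VRW) = (RV² + RW² - VW²) / (2·RV·RW)
  ∠VRW = 25.84°

Step 4: From VR = 15, VW = 7, RW = 11, by the inverse law of cosines:
  cos(∠RVW) = (VR² + VW² - RW²) / (2·VR·VW)
  ∠RVW = 43.23°

Step 5: From WR = 11, WV = 7, RV = 15, by the inverse law of cosines:
  cos(∠RWV) = (WR² + WV² - RV²) / (2·WR·WV)
  ∠RWV = 110.92°

Step 6: From RQ = 24.07, RV = 15, QV = 11, by the inverse law of cosines:
  cos(∠QRV) = (RQ² + RV² - QV²) / (2·RQ·RV)
  ∠QRV = 18.85°

Step 7: From WC = 5.32, WV = 7, CV = 3, by the inverse law of cosines:
  cos(∠CWV) = (WC² + WV² - CV²) / (2·WC·WV)
  ∠CWV = 23.5°

Step 8: From QR = 24.07, QV = 11, RV = 15, by the inverse law of cosines:
  cos(∠RQV) = (QR² + QV² - RV²) / (2·QR·QV)
  ∠RQV = 26.15°

Step 9: From CV = 3, CW = 5.32, VW = 7, by the inverse law of cosines:
  cos(∠VCW) = (CV² + CW² - VW²) / (2·CV·CW)
  ∠VCW = 111.5°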